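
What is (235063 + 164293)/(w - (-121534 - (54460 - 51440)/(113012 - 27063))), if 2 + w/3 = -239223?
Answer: -34324248844/51237719789 ≈ -0.66990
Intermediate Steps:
w = -717675 (w = -6 + 3*(-239223) = -6 - 717669 = -717675)
(235063 + 164293)/(w - (-121534 - (54460 - 51440)/(113012 - 27063))) = (235063 + 164293)/(-717675 - (-121534 - (54460 - 51440)/(113012 - 27063))) = 399356/(-717675 - (-121534 - 3020/85949)) = 399356/(-717675 - 1*(-10445728786/85949)) = 399356/(-717675 + 10445728786/85949) = 399356/(-51237719789/85949) = 399356*(-85949/51237719789) = -34324248844/51237719789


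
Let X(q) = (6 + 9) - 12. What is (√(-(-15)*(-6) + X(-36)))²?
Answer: -87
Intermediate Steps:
X(q) = 3 (X(q) = 15 - 12 = 3)
(√(-(-15)*(-6) + X(-36)))² = (√(-(-15)*(-6) + 3))² = (√(-5*18 + 3))² = (√(-90 + 3))² = (√(-87))² = (I*√87)² = -87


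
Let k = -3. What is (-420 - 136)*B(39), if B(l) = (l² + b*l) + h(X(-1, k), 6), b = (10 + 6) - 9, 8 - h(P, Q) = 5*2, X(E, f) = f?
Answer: -996352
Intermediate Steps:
h(P, Q) = -2 (h(P, Q) = 8 - 5*2 = 8 - 1*10 = 8 - 10 = -2)
b = 7 (b = 16 - 9 = 7)
B(l) = -2 + l² + 7*l (B(l) = (l² + 7*l) - 2 = -2 + l² + 7*l)
(-420 - 136)*B(39) = (-420 - 136)*(-2 + 39² + 7*39) = -556*(-2 + 1521 + 273) = -556*1792 = -996352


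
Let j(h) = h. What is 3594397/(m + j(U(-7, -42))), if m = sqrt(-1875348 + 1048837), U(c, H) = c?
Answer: -3594397/118080 - 3594397*I*sqrt(826511)/826560 ≈ -30.44 - 3953.4*I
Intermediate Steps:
m = I*sqrt(826511) (m = sqrt(-826511) = I*sqrt(826511) ≈ 909.13*I)
3594397/(m + j(U(-7, -42))) = 3594397/(I*sqrt(826511) - 7) = 3594397/(-7 + I*sqrt(826511))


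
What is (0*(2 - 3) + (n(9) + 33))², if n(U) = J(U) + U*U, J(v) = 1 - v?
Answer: 11236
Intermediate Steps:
n(U) = 1 + U² - U (n(U) = (1 - U) + U*U = (1 - U) + U² = 1 + U² - U)
(0*(2 - 3) + (n(9) + 33))² = (0*(2 - 3) + ((1 + 9² - 1*9) + 33))² = (0*(-1) + ((1 + 81 - 9) + 33))² = (0 + (73 + 33))² = (0 + 106)² = 106² = 11236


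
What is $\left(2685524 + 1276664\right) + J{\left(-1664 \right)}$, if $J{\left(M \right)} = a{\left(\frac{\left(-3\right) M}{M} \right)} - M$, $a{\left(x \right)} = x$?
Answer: $3963849$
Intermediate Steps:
$J{\left(M \right)} = -3 - M$ ($J{\left(M \right)} = \frac{\left(-3\right) M}{M} - M = -3 - M$)
$\left(2685524 + 1276664\right) + J{\left(-1664 \right)} = \left(2685524 + 1276664\right) - -1661 = 3962188 + \left(-3 + 1664\right) = 3962188 + 1661 = 3963849$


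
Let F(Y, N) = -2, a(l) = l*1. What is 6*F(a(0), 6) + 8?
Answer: -4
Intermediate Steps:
a(l) = l
6*F(a(0), 6) + 8 = 6*(-2) + 8 = -12 + 8 = -4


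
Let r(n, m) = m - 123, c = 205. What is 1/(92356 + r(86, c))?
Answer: 1/92438 ≈ 1.0818e-5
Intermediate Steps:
r(n, m) = -123 + m
1/(92356 + r(86, c)) = 1/(92356 + (-123 + 205)) = 1/(92356 + 82) = 1/92438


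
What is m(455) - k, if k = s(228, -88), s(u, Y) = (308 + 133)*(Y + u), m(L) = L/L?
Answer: -61739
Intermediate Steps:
m(L) = 1
s(u, Y) = 441*Y + 441*u (s(u, Y) = 441*(Y + u) = 441*Y + 441*u)
k = 61740 (k = 441*(-88) + 441*228 = -38808 + 100548 = 61740)
m(455) - k = 1 - 1*61740 = 1 - 61740 = -61739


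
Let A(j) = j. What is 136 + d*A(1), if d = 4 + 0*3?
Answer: 140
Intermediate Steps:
d = 4 (d = 4 + 0 = 4)
136 + d*A(1) = 136 + 4*1 = 136 + 4 = 140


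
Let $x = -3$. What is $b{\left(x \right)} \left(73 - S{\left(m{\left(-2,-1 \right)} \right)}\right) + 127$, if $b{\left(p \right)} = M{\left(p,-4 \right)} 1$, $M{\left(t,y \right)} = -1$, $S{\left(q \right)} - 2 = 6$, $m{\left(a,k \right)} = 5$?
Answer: $62$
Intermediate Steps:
$S{\left(q \right)} = 8$ ($S{\left(q \right)} = 2 + 6 = 8$)
$b{\left(p \right)} = -1$ ($b{\left(p \right)} = \left(-1\right) 1 = -1$)
$b{\left(x \right)} \left(73 - S{\left(m{\left(-2,-1 \right)} \right)}\right) + 127 = - (73 - 8) + 127 = \left(-1\right) 65 + 127 = -65 + 127 = 62$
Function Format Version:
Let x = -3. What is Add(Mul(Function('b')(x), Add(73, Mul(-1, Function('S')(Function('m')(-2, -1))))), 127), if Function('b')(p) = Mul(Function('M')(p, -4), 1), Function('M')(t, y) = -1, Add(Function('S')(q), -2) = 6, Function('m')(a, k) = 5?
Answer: 62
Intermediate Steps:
Function('S')(q) = 8 (Function('S')(q) = Add(2, 6) = 8)
Function('b')(p) = -1 (Function('b')(p) = Mul(-1, 1) = -1)
Add(Mul(Function('b')(x), Add(73, Mul(-1, Function('S')(Function('m')(-2, -1))))), 127) = Add(Mul(-1, Add(73, Mul(-1, 8))), 127) = Add(Mul(-1, Add(73, -8)), 127) = Add(Mul(-1, 65), 127) = Add(-65, 127) = 62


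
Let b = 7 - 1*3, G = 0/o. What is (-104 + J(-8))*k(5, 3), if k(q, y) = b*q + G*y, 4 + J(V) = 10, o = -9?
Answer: -1960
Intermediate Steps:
J(V) = 6 (J(V) = -4 + 10 = 6)
G = 0 (G = 0/(-9) = 0*(-⅑) = 0)
b = 4 (b = 7 - 3 = 4)
k(q, y) = 4*q (k(q, y) = 4*q + 0*y = 4*q + 0 = 4*q)
(-104 + J(-8))*k(5, 3) = (-104 + 6)*(4*5) = -98*20 = -1960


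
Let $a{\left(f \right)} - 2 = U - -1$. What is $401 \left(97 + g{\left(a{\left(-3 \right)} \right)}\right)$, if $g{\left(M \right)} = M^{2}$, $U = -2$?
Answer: $39298$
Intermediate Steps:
$a{\left(f \right)} = 1$ ($a{\left(f \right)} = 2 - 1 = 1$)
$401 \left(97 + g{\left(a{\left(-3 \right)} \right)}\right) = 401 \left(97 + 1^{2}\right) = 401 \left(97 + 1\right) = 401 \cdot 98 = 39298$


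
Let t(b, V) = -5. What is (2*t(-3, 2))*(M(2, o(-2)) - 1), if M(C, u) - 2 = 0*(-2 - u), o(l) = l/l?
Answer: -10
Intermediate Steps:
o(l) = 1
M(C, u) = 2 (M(C, u) = 2 + 0*(-2 - u) = 2 + 0 = 2)
(2*t(-3, 2))*(M(2, o(-2)) - 1) = (2*(-5))*(2 - 1) = -10*1 = -10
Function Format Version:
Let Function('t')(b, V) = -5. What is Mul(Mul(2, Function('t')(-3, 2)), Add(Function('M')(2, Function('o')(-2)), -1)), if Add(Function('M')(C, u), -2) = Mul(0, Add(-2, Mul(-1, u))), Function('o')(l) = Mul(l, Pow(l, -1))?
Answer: -10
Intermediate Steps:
Function('o')(l) = 1
Function('M')(C, u) = 2 (Function('M')(C, u) = Add(2, Mul(0, Add(-2, Mul(-1, u)))) = Add(2, 0) = 2)
Mul(Mul(2, Function('t')(-3, 2)), Add(Function('M')(2, Function('o')(-2)), -1)) = Mul(Mul(2, -5), Add(2, -1)) = Mul(-10, 1) = -10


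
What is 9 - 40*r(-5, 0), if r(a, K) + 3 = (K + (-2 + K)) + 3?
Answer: 89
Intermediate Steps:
r(a, K) = -2 + 2*K (r(a, K) = -3 + ((K + (-2 + K)) + 3) = -3 + ((-2 + 2*K) + 3) = -3 + (1 + 2*K) = -2 + 2*K)
9 - 40*r(-5, 0) = 9 - 40*(-2 + 2*0) = 9 - 40*(-2 + 0) = 9 - 40*(-2) = 9 + 80 = 89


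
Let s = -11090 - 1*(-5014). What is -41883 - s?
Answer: -35807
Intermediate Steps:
s = -6076 (s = -11090 + 5014 = -6076)
-41883 - s = -41883 - 1*(-6076) = -41883 + 6076 = -35807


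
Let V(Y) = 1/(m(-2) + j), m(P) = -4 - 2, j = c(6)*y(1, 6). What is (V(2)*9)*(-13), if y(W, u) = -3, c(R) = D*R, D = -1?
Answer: -39/4 ≈ -9.7500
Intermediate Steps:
c(R) = -R
j = 18 (j = -1*6*(-3) = -6*(-3) = 18)
m(P) = -6
V(Y) = 1/12 (V(Y) = 1/(-6 + 18) = 1/12)
(V(2)*9)*(-13) = ((1/12)*9)*(-13) = (3/4)*(-13) = -39/4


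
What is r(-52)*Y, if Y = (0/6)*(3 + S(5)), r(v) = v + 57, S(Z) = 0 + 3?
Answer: 0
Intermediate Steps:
S(Z) = 3
r(v) = 57 + v
Y = 0 (Y = (0/6)*(3 + 3) = (0*(1/6))*6 = 0*6 = 0)
r(-52)*Y = (57 - 52)*0 = 5*0 = 0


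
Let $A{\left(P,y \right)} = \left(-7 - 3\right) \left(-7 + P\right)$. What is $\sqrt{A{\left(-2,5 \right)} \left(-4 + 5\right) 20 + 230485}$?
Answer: $\sqrt{232285} \approx 481.96$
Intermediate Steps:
$A{\left(P,y \right)} = 70 - 10 P$ ($A{\left(P,y \right)} = - 10 \left(-7 + P\right) = 70 - 10 P$)
$\sqrt{A{\left(-2,5 \right)} \left(-4 + 5\right) 20 + 230485} = \sqrt{\left(70 - -20\right) \left(-4 + 5\right) 20 + 230485} = \sqrt{\left(70 + 20\right) 1 \cdot 20 + 230485} = \sqrt{90 \cdot 20 + 230485} = \sqrt{1800 + 230485} = \sqrt{232285}$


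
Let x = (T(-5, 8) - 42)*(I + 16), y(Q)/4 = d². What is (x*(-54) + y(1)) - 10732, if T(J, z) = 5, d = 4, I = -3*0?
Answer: 21300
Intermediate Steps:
I = 0
y(Q) = 64 (y(Q) = 4*4² = 4*16 = 64)
x = -592 (x = (5 - 42)*(0 + 16) = -37*16 = -592)
(x*(-54) + y(1)) - 10732 = (-592*(-54) + 64) - 10732 = (31968 + 64) - 10732 = 32032 - 10732 = 21300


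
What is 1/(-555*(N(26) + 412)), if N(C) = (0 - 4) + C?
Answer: -1/240870 ≈ -4.1516e-6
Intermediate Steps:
N(C) = -4 + C
1/(-555*(N(26) + 412)) = 1/(-555*((-4 + 26) + 412)) = 1/(-555*(22 + 412)) = 1/(-555*434) = 1/(-240870) = -1/240870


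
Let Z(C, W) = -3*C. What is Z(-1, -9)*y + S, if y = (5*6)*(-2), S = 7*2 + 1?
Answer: -165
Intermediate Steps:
S = 15 (S = 14 + 1 = 15)
y = -60 (y = 30*(-2) = -60)
Z(-1, -9)*y + S = -3*(-1)*(-60) + 15 = 3*(-60) + 15 = -180 + 15 = -165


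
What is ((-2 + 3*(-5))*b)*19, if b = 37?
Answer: -11951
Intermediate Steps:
((-2 + 3*(-5))*b)*19 = ((-2 + 3*(-5))*37)*19 = ((-2 - 15)*37)*19 = -17*37*19 = -629*19 = -11951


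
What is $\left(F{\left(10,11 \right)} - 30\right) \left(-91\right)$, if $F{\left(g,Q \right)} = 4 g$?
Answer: $-910$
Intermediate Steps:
$\left(F{\left(10,11 \right)} - 30\right) \left(-91\right) = \left(4 \cdot 10 - 30\right) \left(-91\right) = \left(40 - 30\right) \left(-91\right) = 10 \left(-91\right) = -910$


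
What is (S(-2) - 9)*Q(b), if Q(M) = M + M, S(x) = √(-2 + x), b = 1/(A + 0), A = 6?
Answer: -3 + 2*I/3 ≈ -3.0 + 0.66667*I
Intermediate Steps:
b = ⅙ (b = 1/(6 + 0) = 1/6 = ⅙ ≈ 0.16667)
Q(M) = 2*M
(S(-2) - 9)*Q(b) = (√(-2 - 2) - 9)*(2*(⅙)) = (√(-4) - 9)*(⅓) = (2*I - 9)*(⅓) = (-9 + 2*I)*(⅓) = -3 + 2*I/3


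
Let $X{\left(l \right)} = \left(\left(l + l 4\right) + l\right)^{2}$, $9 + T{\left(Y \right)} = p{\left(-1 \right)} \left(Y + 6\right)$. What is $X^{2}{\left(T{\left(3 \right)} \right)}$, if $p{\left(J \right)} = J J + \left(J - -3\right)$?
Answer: $136048896$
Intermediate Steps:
$p{\left(J \right)} = 3 + J + J^{2}$ ($p{\left(J \right)} = J^{2} + \left(J + 3\right) = J^{2} + \left(3 + J\right) = 3 + J + J^{2}$)
$T{\left(Y \right)} = 9 + 3 Y$ ($T{\left(Y \right)} = -9 + \left(3 - 1 + \left(-1\right)^{2}\right) \left(Y + 6\right) = -9 + \left(3 - 1 + 1\right) \left(6 + Y\right) = -9 + 3 \left(6 + Y\right) = -9 + \left(18 + 3 Y\right) = 9 + 3 Y$)
$X{\left(l \right)} = 36 l^{2}$ ($X{\left(l \right)} = \left(\left(l + 4 l\right) + l\right)^{2} = \left(5 l + l\right)^{2} = \left(6 l\right)^{2} = 36 l^{2}$)
$X^{2}{\left(T{\left(3 \right)} \right)} = \left(36 \left(9 + 3 \cdot 3\right)^{2}\right)^{2} = \left(36 \left(9 + 9\right)^{2}\right)^{2} = \left(36 \cdot 18^{2}\right)^{2} = \left(36 \cdot 324\right)^{2} = 11664^{2} = 136048896$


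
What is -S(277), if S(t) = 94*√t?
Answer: -94*√277 ≈ -1564.5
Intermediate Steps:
-S(277) = -94*√277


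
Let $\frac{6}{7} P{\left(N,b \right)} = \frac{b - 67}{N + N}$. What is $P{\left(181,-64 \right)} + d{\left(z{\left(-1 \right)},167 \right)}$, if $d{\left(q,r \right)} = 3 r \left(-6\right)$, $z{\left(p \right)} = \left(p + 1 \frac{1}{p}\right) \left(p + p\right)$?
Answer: $- \frac{6529949}{2172} \approx -3006.4$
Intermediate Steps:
$P{\left(N,b \right)} = \frac{7 \left(-67 + b\right)}{12 N}$ ($P{\left(N,b \right)} = \frac{7 \frac{b - 67}{N + N}}{6} = \frac{7 \frac{-67 + b}{2 N}}{6} = \frac{7 \left(-67 + b\right)}{12 N}$)
$z{\left(p \right)} = 2 p \left(p + \frac{1}{p}\right)$ ($z{\left(p \right)} = \left(p + \frac{1}{p}\right) 2 p = 2 p \left(p + \frac{1}{p}\right)$)
$d{\left(q,r \right)} = - 18 r$
$P{\left(181,-64 \right)} + d{\left(z{\left(-1 \right)},167 \right)} = \frac{7 \left(-67 - 64\right)}{12 \cdot 181} - 3006 = \frac{7}{12} \cdot \frac{1}{181} \left(-131\right) - 3006 = - \frac{917}{2172} - 3006 = - \frac{6529949}{2172}$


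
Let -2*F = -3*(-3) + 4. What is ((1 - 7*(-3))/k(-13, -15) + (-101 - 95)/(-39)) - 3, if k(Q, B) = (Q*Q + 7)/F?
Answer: 757/624 ≈ 1.2131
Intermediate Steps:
F = -13/2 (F = -(-3*(-3) + 4)/2 = -(9 + 4)/2 = -½*13 = -13/2 ≈ -6.5000)
k(Q, B) = -14/13 - 2*Q²/13 (k(Q, B) = (Q*Q + 7)/(-13/2) = (Q² + 7)*(-2/13) = (7 + Q²)*(-2/13) = -14/13 - 2*Q²/13)
((1 - 7*(-3))/k(-13, -15) + (-101 - 95)/(-39)) - 3 = ((1 - 7*(-3))/(-14/13 - 2/13*(-13)²) + (-101 - 95)/(-39)) - 3 = ((1 + 21)/(-14/13 - 2/13*169) - 196*(-1/39)) - 3 = (22/(-14/13 - 26) + 196/39) - 3 = (22/(-352/13) + 196/39) - 3 = (22*(-13/352) + 196/39) - 3 = (-13/16 + 196/39) - 3 = 2629/624 - 3 = 757/624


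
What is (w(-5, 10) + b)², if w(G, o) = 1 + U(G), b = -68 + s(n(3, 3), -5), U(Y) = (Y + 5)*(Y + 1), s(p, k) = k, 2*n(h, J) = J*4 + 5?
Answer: 5184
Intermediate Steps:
n(h, J) = 5/2 + 2*J (n(h, J) = (J*4 + 5)/2 = (4*J + 5)/2 = (5 + 4*J)/2 = 5/2 + 2*J)
U(Y) = (1 + Y)*(5 + Y) (U(Y) = (5 + Y)*(1 + Y) = (1 + Y)*(5 + Y))
b = -73 (b = -68 - 5 = -73)
w(G, o) = 6 + G² + 6*G (w(G, o) = 1 + (5 + G² + 6*G) = 6 + G² + 6*G)
(w(-5, 10) + b)² = ((6 + (-5)² + 6*(-5)) - 73)² = ((6 + 25 - 30) - 73)² = (1 - 73)² = (-72)² = 5184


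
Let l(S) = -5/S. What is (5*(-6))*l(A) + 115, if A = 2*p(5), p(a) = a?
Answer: 130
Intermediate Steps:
A = 10 (A = 2*5 = 10)
(5*(-6))*l(A) + 115 = (5*(-6))*(-5/10) + 115 = -(-150)/10 + 115 = -30*(-½) + 115 = 15 + 115 = 130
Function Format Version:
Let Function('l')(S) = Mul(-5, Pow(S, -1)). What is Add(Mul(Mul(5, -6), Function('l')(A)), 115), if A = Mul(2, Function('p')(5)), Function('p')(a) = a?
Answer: 130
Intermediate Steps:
A = 10 (A = Mul(2, 5) = 10)
Add(Mul(Mul(5, -6), Function('l')(A)), 115) = Add(Mul(Mul(5, -6), Mul(-5, Pow(10, -1))), 115) = Add(Mul(-30, Mul(-5, Rational(1, 10))), 115) = Add(Mul(-30, Rational(-1, 2)), 115) = Add(15, 115) = 130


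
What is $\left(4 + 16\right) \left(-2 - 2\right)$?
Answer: $-80$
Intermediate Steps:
$\left(4 + 16\right) \left(-2 - 2\right) = 20 \left(-4\right) = -80$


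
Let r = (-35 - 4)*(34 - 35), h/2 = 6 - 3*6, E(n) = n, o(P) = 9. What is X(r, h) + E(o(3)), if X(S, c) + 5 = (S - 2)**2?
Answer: 1373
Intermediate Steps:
h = -24 (h = 2*(6 - 3*6) = 2*(6 - 18) = 2*(-12) = -24)
r = 39 (r = -39*(-1) = 39)
X(S, c) = -5 + (-2 + S)**2 (X(S, c) = -5 + (S - 2)**2 = -5 + (-2 + S)**2)
X(r, h) + E(o(3)) = (-5 + (-2 + 39)**2) + 9 = (-5 + 37**2) + 9 = (-5 + 1369) + 9 = 1364 + 9 = 1373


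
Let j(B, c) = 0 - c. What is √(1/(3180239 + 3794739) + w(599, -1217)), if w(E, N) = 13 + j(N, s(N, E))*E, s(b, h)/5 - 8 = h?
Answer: I*√88443943091404113790/6974978 ≈ 1348.3*I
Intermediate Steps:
s(b, h) = 40 + 5*h
j(B, c) = -c
w(E, N) = 13 + E*(-40 - 5*E) (w(E, N) = 13 + (-(40 + 5*E))*E = 13 + (-40 - 5*E)*E = 13 + E*(-40 - 5*E))
√(1/(3180239 + 3794739) + w(599, -1217)) = √(1/(3180239 + 3794739) + (13 - 5*599*(8 + 599))) = √(1/6974978 + (13 - 5*599*607)) = √(1/6974978 + (13 - 1817965)) = √(1/6974978 - 1817952) = √(-12680175205055/6974978) = I*√88443943091404113790/6974978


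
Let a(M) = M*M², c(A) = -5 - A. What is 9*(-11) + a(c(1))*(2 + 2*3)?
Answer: -1827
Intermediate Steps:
a(M) = M³
9*(-11) + a(c(1))*(2 + 2*3) = 9*(-11) + (-5 - 1*1)³*(2 + 2*3) = -99 + (-5 - 1)³*(2 + 6) = -99 + (-6)³*8 = -99 - 216*8 = -99 - 1728 = -1827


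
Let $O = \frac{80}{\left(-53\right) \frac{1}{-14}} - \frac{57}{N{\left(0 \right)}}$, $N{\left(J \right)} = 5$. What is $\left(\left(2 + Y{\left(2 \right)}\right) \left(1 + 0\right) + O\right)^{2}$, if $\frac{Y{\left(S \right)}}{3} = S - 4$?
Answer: $\frac{2307361}{70225} \approx 32.857$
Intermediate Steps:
$Y{\left(S \right)} = -12 + 3 S$ ($Y{\left(S \right)} = 3 \left(S - 4\right) = 3 \left(-4 + S\right) = -12 + 3 S$)
$O = \frac{2579}{265}$ ($O = \frac{80}{\left(-53\right) \frac{1}{-14}} - \frac{57}{5} = \frac{80}{\left(-53\right) \left(- \frac{1}{14}\right)} - \frac{57}{5} = \frac{80}{\frac{53}{14}} - \frac{57}{5} = 80 \cdot \frac{14}{53} - \frac{57}{5} = \frac{1120}{53} - \frac{57}{5} = \frac{2579}{265} \approx 9.7321$)
$\left(\left(2 + Y{\left(2 \right)}\right) \left(1 + 0\right) + O\right)^{2} = \left(\left(2 + \left(-12 + 3 \cdot 2\right)\right) \left(1 + 0\right) + \frac{2579}{265}\right)^{2} = \left(\left(2 + \left(-12 + 6\right)\right) 1 + \frac{2579}{265}\right)^{2} = \left(\left(2 - 6\right) 1 + \frac{2579}{265}\right)^{2} = \left(\left(-4\right) 1 + \frac{2579}{265}\right)^{2} = \left(-4 + \frac{2579}{265}\right)^{2} = \left(\frac{1519}{265}\right)^{2} = \frac{2307361}{70225}$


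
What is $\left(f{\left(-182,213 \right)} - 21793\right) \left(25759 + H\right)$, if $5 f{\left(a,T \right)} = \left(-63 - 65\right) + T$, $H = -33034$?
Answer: $158420400$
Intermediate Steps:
$f{\left(a,T \right)} = - \frac{128}{5} + \frac{T}{5}$ ($f{\left(a,T \right)} = \frac{\left(-63 - 65\right) + T}{5} = \frac{-128 + T}{5} = - \frac{128}{5} + \frac{T}{5}$)
$\left(f{\left(-182,213 \right)} - 21793\right) \left(25759 + H\right) = \left(\left(- \frac{128}{5} + \frac{1}{5} \cdot 213\right) - 21793\right) \left(25759 - 33034\right) = \left(\left(- \frac{128}{5} + \frac{213}{5}\right) - 21793\right) \left(-7275\right) = \left(17 - 21793\right) \left(-7275\right) = \left(-21776\right) \left(-7275\right) = 158420400$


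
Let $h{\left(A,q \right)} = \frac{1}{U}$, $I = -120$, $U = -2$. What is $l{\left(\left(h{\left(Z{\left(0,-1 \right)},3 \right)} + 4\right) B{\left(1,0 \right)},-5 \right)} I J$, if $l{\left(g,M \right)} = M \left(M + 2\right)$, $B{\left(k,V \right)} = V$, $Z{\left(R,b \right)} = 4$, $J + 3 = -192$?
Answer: $351000$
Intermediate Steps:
$J = -195$ ($J = -3 - 192 = -195$)
$h{\left(A,q \right)} = - \frac{1}{2}$ ($h{\left(A,q \right)} = \frac{1}{-2} = - \frac{1}{2}$)
$l{\left(g,M \right)} = M \left(2 + M\right)$
$l{\left(\left(h{\left(Z{\left(0,-1 \right)},3 \right)} + 4\right) B{\left(1,0 \right)},-5 \right)} I J = - 5 \left(2 - 5\right) \left(-120\right) \left(-195\right) = \left(-5\right) \left(-3\right) \left(-120\right) \left(-195\right) = 15 \left(-120\right) \left(-195\right) = \left(-1800\right) \left(-195\right) = 351000$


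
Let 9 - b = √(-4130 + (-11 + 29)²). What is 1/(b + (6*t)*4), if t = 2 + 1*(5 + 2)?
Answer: 225/54431 + I*√3806/54431 ≈ 0.0041337 + 0.0011334*I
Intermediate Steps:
t = 9 (t = 2 + 1*7 = 2 + 7 = 9)
b = 9 - I*√3806 (b = 9 - √(-4130 + (-11 + 29)²) = 9 - √(-4130 + 18²) = 9 - √(-4130 + 324) = 9 - √(-3806) = 9 - I*√3806 ≈ 9.0 - 61.693*I)
1/(b + (6*t)*4) = 1/((9 - I*√3806) + (6*9)*4) = 1/((9 - I*√3806) + 54*4) = 1/((9 - I*√3806) + 216) = 1/(225 - I*√3806)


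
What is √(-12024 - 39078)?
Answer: 3*I*√5678 ≈ 226.06*I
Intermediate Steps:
√(-12024 - 39078) = √(-51102) = 3*I*√5678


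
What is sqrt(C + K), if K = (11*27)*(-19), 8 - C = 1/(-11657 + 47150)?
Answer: 4*I*sqrt(443669279163)/35493 ≈ 75.067*I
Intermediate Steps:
C = 283943/35493 (C = 8 - 1/(-11657 + 47150) = 8 - 1/35493 = 283943/35493 ≈ 8.0000)
K = -5643 (K = 297*(-19) = -5643)
sqrt(C + K) = sqrt(283943/35493 - 5643) = sqrt(-200003056/35493) = 4*I*sqrt(443669279163)/35493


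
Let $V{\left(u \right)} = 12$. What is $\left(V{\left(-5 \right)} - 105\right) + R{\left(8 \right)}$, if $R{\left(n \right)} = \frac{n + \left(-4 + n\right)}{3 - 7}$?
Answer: $-96$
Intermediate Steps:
$R{\left(n \right)} = 1 - \frac{n}{2}$ ($R{\left(n \right)} = \frac{-4 + 2 n}{-4} = \left(-4 + 2 n\right) \left(- \frac{1}{4}\right) = 1 - \frac{n}{2}$)
$\left(V{\left(-5 \right)} - 105\right) + R{\left(8 \right)} = \left(12 - 105\right) + \left(1 - 4\right) = -93 + \left(1 - 4\right) = -93 - 3 = -96$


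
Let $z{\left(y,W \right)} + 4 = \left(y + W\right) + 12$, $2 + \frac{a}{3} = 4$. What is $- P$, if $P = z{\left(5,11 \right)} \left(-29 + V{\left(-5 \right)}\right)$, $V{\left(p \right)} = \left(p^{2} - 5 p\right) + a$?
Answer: $-648$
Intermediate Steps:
$a = 6$ ($a = -6 + 3 \cdot 4 = -6 + 12 = 6$)
$z{\left(y,W \right)} = 8 + W + y$ ($z{\left(y,W \right)} = -4 + \left(\left(y + W\right) + 12\right) = -4 + \left(\left(W + y\right) + 12\right) = -4 + \left(12 + W + y\right) = 8 + W + y$)
$V{\left(p \right)} = 6 + p^{2} - 5 p$ ($V{\left(p \right)} = \left(p^{2} - 5 p\right) + 6 = 6 + p^{2} - 5 p$)
$P = 648$ ($P = \left(8 + 11 + 5\right) \left(-29 + \left(6 + \left(-5\right)^{2} - -25\right)\right) = 24 \left(-29 + \left(6 + 25 + 25\right)\right) = 24 \left(-29 + 56\right) = 24 \cdot 27 = 648$)
$- P = \left(-1\right) 648 = -648$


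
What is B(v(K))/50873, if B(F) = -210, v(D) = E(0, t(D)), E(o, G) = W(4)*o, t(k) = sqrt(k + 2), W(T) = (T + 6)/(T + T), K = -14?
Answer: -210/50873 ≈ -0.0041279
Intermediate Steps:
W(T) = (6 + T)/(2*T) (W(T) = (6 + T)/((2*T)) = (6 + T)*(1/(2*T)) = (6 + T)/(2*T))
t(k) = sqrt(2 + k)
E(o, G) = 5*o/4 (E(o, G) = ((1/2)*(6 + 4)/4)*o = ((1/2)*(1/4)*10)*o = 5*o/4)
v(D) = 0 (v(D) = (5/4)*0 = 0)
B(v(K))/50873 = -210/50873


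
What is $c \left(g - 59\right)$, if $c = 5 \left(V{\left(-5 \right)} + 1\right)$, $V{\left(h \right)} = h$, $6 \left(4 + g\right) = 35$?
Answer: $\frac{3430}{3} \approx 1143.3$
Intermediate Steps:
$g = \frac{11}{6}$ ($g = -4 + \frac{1}{6} \cdot 35 = -4 + \frac{35}{6} = \frac{11}{6} \approx 1.8333$)
$c = -20$ ($c = 5 \left(-5 + 1\right) = 5 \left(-4\right) = -20$)
$c \left(g - 59\right) = - 20 \left(\frac{11}{6} - 59\right) = \left(-20\right) \left(- \frac{343}{6}\right) = \frac{3430}{3}$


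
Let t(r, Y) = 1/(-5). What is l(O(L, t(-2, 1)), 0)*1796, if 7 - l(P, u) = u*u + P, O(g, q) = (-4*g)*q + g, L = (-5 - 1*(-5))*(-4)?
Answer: 12572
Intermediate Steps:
L = 0 (L = (-5 + 5)*(-4) = 0*(-4) = 0)
t(r, Y) = -⅕
O(g, q) = g - 4*g*q (O(g, q) = -4*g*q + g = g - 4*g*q)
l(P, u) = 7 - P - u² (l(P, u) = 7 - (u*u + P) = 7 - (u² + P) = 7 - (P + u²) = 7 + (-P - u²) = 7 - P - u²)
l(O(L, t(-2, 1)), 0)*1796 = (7 - 0*(1 - 4*(-⅕)) - 1*0²)*1796 = (7 - 0*(1 + ⅘) - 1*0)*1796 = (7 - 0*9/5 + 0)*1796 = (7 - 1*0 + 0)*1796 = (7 + 0 + 0)*1796 = 7*1796 = 12572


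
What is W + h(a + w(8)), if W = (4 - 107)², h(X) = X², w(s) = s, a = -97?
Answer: 18530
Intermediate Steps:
W = 10609 (W = (-103)² = 10609)
W + h(a + w(8)) = 10609 + (-97 + 8)² = 10609 + (-89)² = 10609 + 7921 = 18530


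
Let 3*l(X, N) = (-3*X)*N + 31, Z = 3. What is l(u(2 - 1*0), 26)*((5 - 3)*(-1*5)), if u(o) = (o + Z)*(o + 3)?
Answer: 19190/3 ≈ 6396.7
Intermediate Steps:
u(o) = (3 + o)² (u(o) = (o + 3)*(o + 3) = (3 + o)*(3 + o) = (3 + o)²)
l(X, N) = 31/3 - N*X (l(X, N) = ((-3*X)*N + 31)/3 = (-3*N*X + 31)/3 = (31 - 3*N*X)/3 = 31/3 - N*X)
l(u(2 - 1*0), 26)*((5 - 3)*(-1*5)) = (31/3 - 1*26*(9 + (2 - 1*0)² + 6*(2 - 1*0)))*((5 - 3)*(-1*5)) = (31/3 - 1*26*(9 + (2 + 0)² + 6*(2 + 0)))*(2*(-5)) = (31/3 - 1*26*(9 + 2² + 6*2))*(-10) = (31/3 - 1*26*(9 + 4 + 12))*(-10) = (31/3 - 1*26*25)*(-10) = (31/3 - 650)*(-10) = -1919/3*(-10) = 19190/3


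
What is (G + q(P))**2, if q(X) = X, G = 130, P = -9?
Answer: 14641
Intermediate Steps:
(G + q(P))**2 = (130 - 9)**2 = 121**2 = 14641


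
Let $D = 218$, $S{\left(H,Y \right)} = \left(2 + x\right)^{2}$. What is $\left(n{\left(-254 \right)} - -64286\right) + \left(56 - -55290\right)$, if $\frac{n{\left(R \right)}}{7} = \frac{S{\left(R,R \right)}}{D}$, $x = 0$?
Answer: $\frac{13039902}{109} \approx 1.1963 \cdot 10^{5}$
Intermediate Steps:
$S{\left(H,Y \right)} = 4$ ($S{\left(H,Y \right)} = \left(2 + 0\right)^{2} = 2^{2} = 4$)
$n{\left(R \right)} = \frac{14}{109}$ ($n{\left(R \right)} = 7 \cdot \frac{4}{218} = 7 \cdot 4 \cdot \frac{1}{218} = 7 \cdot \frac{2}{109} = \frac{14}{109}$)
$\left(n{\left(-254 \right)} - -64286\right) + \left(56 - -55290\right) = \left(\frac{14}{109} - -64286\right) + \left(56 - -55290\right) = \left(\frac{14}{109} + 64286\right) + \left(56 + 55290\right) = \frac{7007188}{109} + 55346 = \frac{13039902}{109}$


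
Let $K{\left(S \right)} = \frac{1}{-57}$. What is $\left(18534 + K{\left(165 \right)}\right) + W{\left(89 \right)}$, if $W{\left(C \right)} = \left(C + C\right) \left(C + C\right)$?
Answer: $\frac{2862425}{57} \approx 50218.0$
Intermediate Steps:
$K{\left(S \right)} = - \frac{1}{57}$
$W{\left(C \right)} = 4 C^{2}$ ($W{\left(C \right)} = 2 C 2 C = 4 C^{2}$)
$\left(18534 + K{\left(165 \right)}\right) + W{\left(89 \right)} = \left(18534 - \frac{1}{57}\right) + 4 \cdot 89^{2} = \frac{1056437}{57} + 4 \cdot 7921 = \frac{1056437}{57} + 31684 = \frac{2862425}{57}$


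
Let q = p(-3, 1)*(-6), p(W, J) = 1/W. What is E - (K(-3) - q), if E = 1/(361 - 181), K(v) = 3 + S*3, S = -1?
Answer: 361/180 ≈ 2.0056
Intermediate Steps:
K(v) = 0 (K(v) = 3 - 1*3 = 3 - 3 = 0)
E = 1/180 ≈ 0.0055556
q = 2 (q = -6/(-3) = -1/3*(-6) = 2)
E - (K(-3) - q) = 1/180 - (0 - 1*2) = 1/180 - (0 - 2) = 1/180 - 1*(-2) = 1/180 + 2 = 361/180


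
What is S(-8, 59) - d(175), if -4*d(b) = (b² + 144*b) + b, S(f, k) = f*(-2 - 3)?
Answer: 14040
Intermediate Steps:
S(f, k) = -5*f (S(f, k) = f*(-5) = -5*f)
d(b) = -145*b/4 - b²/4 (d(b) = -((b² + 144*b) + b)/4 = -(b² + 145*b)/4 = -145*b/4 - b²/4)
S(-8, 59) - d(175) = -5*(-8) - (-1)*175*(145 + 175)/4 = 40 - (-1)*175*320/4 = 40 - 1*(-14000) = 40 + 14000 = 14040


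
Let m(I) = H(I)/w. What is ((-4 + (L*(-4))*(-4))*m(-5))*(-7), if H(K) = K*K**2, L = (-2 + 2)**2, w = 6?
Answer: -1750/3 ≈ -583.33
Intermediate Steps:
L = 0 (L = 0**2 = 0)
H(K) = K**3
m(I) = I**3/6
((-4 + (L*(-4))*(-4))*m(-5))*(-7) = ((-4 + (0*(-4))*(-4))*((1/6)*(-5)**3))*(-7) = ((-4 + 0*(-4))*((1/6)*(-125)))*(-7) = ((-4 + 0)*(-125/6))*(-7) = -4*(-125/6)*(-7) = (250/3)*(-7) = -1750/3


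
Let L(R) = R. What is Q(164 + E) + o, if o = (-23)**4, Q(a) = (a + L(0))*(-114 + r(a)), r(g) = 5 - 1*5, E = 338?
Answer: 222613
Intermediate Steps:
r(g) = 0 (r(g) = 5 - 5 = 0)
Q(a) = -114*a (Q(a) = (a + 0)*(-114 + 0) = a*(-114) = -114*a)
o = 279841
Q(164 + E) + o = -114*(164 + 338) + 279841 = -114*502 + 279841 = -57228 + 279841 = 222613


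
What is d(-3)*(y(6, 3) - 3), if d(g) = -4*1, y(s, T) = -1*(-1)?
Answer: 8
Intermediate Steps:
y(s, T) = 1
d(g) = -4
d(-3)*(y(6, 3) - 3) = -4*(1 - 3) = -4*(-2) = 8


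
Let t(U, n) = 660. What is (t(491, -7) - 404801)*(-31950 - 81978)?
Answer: 46042975848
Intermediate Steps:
(t(491, -7) - 404801)*(-31950 - 81978) = (660 - 404801)*(-31950 - 81978) = -404141*(-113928) = 46042975848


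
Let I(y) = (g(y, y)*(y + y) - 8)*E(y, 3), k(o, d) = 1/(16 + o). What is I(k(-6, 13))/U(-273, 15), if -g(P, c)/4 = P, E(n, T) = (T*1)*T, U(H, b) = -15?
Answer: 606/125 ≈ 4.8480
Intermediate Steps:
E(n, T) = T**2 (E(n, T) = T*T = T**2)
g(P, c) = -4*P
I(y) = -72 - 72*y**2 (I(y) = ((-4*y)*(y + y) - 8)*3**2 = ((-4*y)*(2*y) - 8)*9 = (-8*y**2 - 8)*9 = (-8 - 8*y**2)*9 = -72 - 72*y**2)
I(k(-6, 13))/U(-273, 15) = (-72 - 72/(16 - 6)**2)/(-15) = (-72 - 72*(1/10)**2)*(-1/15) = (-72 - 72*1/100)*(-1/15) = (-72 - 18/25)*(-1/15) = -1818/25*(-1/15) = 606/125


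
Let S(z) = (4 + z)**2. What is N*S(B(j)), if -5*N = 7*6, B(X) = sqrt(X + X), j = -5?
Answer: -252/5 - 336*I*sqrt(10)/5 ≈ -50.4 - 212.51*I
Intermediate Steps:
B(X) = sqrt(2)*sqrt(X) (B(X) = sqrt(2*X) = sqrt(2)*sqrt(X))
N = -42/5 (N = -7*6/5 = -1/5*42 = -42/5 ≈ -8.4000)
N*S(B(j)) = -42*(4 + sqrt(2)*sqrt(-5))**2/5 = -42*(4 + sqrt(2)*(I*sqrt(5)))**2/5 = -42*(4 + I*sqrt(10))**2/5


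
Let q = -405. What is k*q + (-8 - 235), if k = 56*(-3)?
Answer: 67797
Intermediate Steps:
k = -168
k*q + (-8 - 235) = -168*(-405) + (-8 - 235) = 68040 - 243 = 67797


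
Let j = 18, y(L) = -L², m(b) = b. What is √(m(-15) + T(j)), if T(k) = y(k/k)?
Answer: 4*I ≈ 4.0*I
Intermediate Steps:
T(k) = -1 (T(k) = -(k/k)² = -1*1² = -1*1 = -1)
√(m(-15) + T(j)) = √(-15 - 1) = √(-16) = 4*I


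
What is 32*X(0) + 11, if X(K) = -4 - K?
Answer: -117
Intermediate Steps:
32*X(0) + 11 = 32*(-4 - 1*0) + 11 = 32*(-4 + 0) + 11 = 32*(-4) + 11 = -128 + 11 = -117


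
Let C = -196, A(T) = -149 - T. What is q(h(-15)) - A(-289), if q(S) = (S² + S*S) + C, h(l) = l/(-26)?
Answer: -113343/338 ≈ -335.33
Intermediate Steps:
h(l) = -l/26 (h(l) = l*(-1/26) = -l/26)
q(S) = -196 + 2*S² (q(S) = (S² + S*S) - 196 = (S² + S²) - 196 = 2*S² - 196 = -196 + 2*S²)
q(h(-15)) - A(-289) = (-196 + 2*(-1/26*(-15))²) - (-149 - 1*(-289)) = (-196 + 2*(15/26)²) - (-149 + 289) = (-196 + 2*(225/676)) - 1*140 = (-196 + 225/338) - 140 = -66023/338 - 140 = -113343/338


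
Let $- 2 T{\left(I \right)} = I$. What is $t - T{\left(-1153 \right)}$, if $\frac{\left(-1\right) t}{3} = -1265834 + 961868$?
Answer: $\frac{1822643}{2} \approx 9.1132 \cdot 10^{5}$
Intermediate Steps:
$T{\left(I \right)} = - \frac{I}{2}$
$t = 911898$ ($t = - 3 \left(-1265834 + 961868\right) = \left(-3\right) \left(-303966\right) = 911898$)
$t - T{\left(-1153 \right)} = 911898 - \left(- \frac{1}{2}\right) \left(-1153\right) = 911898 - \frac{1153}{2} = \frac{1822643}{2}$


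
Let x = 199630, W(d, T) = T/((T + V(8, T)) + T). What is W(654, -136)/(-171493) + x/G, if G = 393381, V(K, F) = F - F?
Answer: 68469901799/134924175666 ≈ 0.50747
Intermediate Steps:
V(K, F) = 0
W(d, T) = 1/2 (W(d, T) = T/((T + 0) + T) = T/(T + T) = T/((2*T)) = T*(1/(2*T)) = 1/2)
W(654, -136)/(-171493) + x/G = (1/2)/(-171493) + 199630/393381 = (1/2)*(-1/171493) + 199630*(1/393381) = -1/342986 + 199630/393381 = 68469901799/134924175666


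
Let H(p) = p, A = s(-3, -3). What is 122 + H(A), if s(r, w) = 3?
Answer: 125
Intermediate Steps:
A = 3
122 + H(A) = 122 + 3 = 125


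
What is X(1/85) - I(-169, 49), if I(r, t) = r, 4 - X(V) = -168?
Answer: 341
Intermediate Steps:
X(V) = 172 (X(V) = 4 - 1*(-168) = 4 + 168 = 172)
X(1/85) - I(-169, 49) = 172 - 1*(-169) = 172 + 169 = 341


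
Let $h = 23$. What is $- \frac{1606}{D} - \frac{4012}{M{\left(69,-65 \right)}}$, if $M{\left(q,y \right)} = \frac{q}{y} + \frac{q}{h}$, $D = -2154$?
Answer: $- \frac{46793147}{22617} \approx -2068.9$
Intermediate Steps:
$M{\left(q,y \right)} = \frac{q}{23} + \frac{q}{y}$ ($M{\left(q,y \right)} = \frac{q}{y} + \frac{q}{23} = \frac{q}{23} + \frac{q}{y}$)
$- \frac{1606}{D} - \frac{4012}{M{\left(69,-65 \right)}} = - \frac{1606}{-2154} - \frac{4012}{\frac{1}{23} \cdot 69 + \frac{69}{-65}} = \left(-1606\right) \left(- \frac{1}{2154}\right) - \frac{4012}{3 + 69 \left(- \frac{1}{65}\right)} = \frac{803}{1077} - \frac{4012}{3 - \frac{69}{65}} = \frac{803}{1077} - \frac{4012}{\frac{126}{65}} = \frac{803}{1077} - \frac{130390}{63} = - \frac{46793147}{22617}$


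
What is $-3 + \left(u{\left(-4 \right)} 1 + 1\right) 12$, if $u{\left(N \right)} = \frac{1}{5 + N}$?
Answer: $21$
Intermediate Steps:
$-3 + \left(u{\left(-4 \right)} 1 + 1\right) 12 = -3 + \left(\frac{1}{5 - 4} \cdot 1 + 1\right) 12 = -3 + \left(1^{-1} \cdot 1 + 1\right) 12 = -3 + \left(1 \cdot 1 + 1\right) 12 = -3 + \left(1 + 1\right) 12 = -3 + 2 \cdot 12 = -3 + 24 = 21$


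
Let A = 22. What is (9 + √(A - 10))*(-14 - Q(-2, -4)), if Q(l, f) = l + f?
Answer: -72 - 16*√3 ≈ -99.713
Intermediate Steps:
Q(l, f) = f + l
(9 + √(A - 10))*(-14 - Q(-2, -4)) = (9 + √(22 - 10))*(-14 - (-4 - 2)) = (9 + √12)*(-14 - 1*(-6)) = (9 + 2*√3)*(-14 + 6) = (9 + 2*√3)*(-8) = -72 - 16*√3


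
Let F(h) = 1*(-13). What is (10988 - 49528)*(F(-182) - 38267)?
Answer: 1475311200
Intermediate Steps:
F(h) = -13
(10988 - 49528)*(F(-182) - 38267) = (10988 - 49528)*(-13 - 38267) = -38540*(-38280) = 1475311200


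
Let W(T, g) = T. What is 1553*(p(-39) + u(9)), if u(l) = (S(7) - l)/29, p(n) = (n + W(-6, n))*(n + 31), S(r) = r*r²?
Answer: 16732022/29 ≈ 5.7697e+5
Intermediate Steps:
S(r) = r³
p(n) = (-6 + n)*(31 + n) (p(n) = (n - 6)*(n + 31) = (-6 + n)*(31 + n))
u(l) = 343/29 - l/29 (u(l) = (7³ - l)/29 = (343 - l)*(1/29) = 343/29 - l/29)
1553*(p(-39) + u(9)) = 1553*((-186 + (-39)² + 25*(-39)) + (343/29 - 1/29*9)) = 1553*((-186 + 1521 - 975) + (343/29 - 9/29)) = 1553*(360 + 334/29) = 1553*(10774/29) = 16732022/29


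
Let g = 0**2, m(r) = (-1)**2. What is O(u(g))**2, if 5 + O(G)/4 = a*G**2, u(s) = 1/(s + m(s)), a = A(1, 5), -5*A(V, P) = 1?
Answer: 10816/25 ≈ 432.64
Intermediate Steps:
A(V, P) = -1/5 (A(V, P) = -1/5*1 = -1/5)
m(r) = 1
a = -1/5 ≈ -0.20000
g = 0
u(s) = 1/(1 + s) (u(s) = 1/(s + 1) = 1/(1 + s))
O(G) = -20 - 4*G**2/5 (O(G) = -20 + 4*(-G**2/5) = -20 - 4*G**2/5)
O(u(g))**2 = (-20 - 4/(5*(1 + 0)**2))**2 = (-20 - 4*(1/1)**2/5)**2 = (-20 - 4/5*1**2)**2 = (-20 - 4/5*1)**2 = (-20 - 4/5)**2 = (-104/5)**2 = 10816/25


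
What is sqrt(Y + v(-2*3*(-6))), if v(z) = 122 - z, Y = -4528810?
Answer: 2*I*sqrt(1132181) ≈ 2128.1*I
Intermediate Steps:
sqrt(Y + v(-2*3*(-6))) = sqrt(-4528810 + (122 - (-2*3)*(-6))) = sqrt(-4528810 + (122 - (-6)*(-6))) = sqrt(-4528810 + (122 - 1*36)) = sqrt(-4528810 + (122 - 36)) = sqrt(-4528810 + 86) = sqrt(-4528724) = 2*I*sqrt(1132181)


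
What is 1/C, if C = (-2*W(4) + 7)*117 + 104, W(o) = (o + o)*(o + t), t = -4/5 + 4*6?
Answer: -5/249977 ≈ -2.0002e-5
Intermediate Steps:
t = 116/5 (t = -4*⅕ + 24 = -⅘ + 24 = 116/5 ≈ 23.200)
W(o) = 2*o*(116/5 + o) (W(o) = (o + o)*(o + 116/5) = (2*o)*(116/5 + o) = 2*o*(116/5 + o))
C = -249977/5 (C = (-4*4*(116 + 5*4)/5 + 7)*117 + 104 = (-4*4*(116 + 20)/5 + 7)*117 + 104 = (-4*4*136/5 + 7)*117 + 104 = (-2*1088/5 + 7)*117 + 104 = (-2176/5 + 7)*117 + 104 = -2141/5*117 + 104 = -250497/5 + 104 = -249977/5 ≈ -49995.)
1/C = 1/(-249977/5) = -5/249977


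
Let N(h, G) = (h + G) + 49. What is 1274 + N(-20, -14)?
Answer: 1289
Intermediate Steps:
N(h, G) = 49 + G + h (N(h, G) = (G + h) + 49 = 49 + G + h)
1274 + N(-20, -14) = 1274 + (49 - 14 - 20) = 1274 + 15 = 1289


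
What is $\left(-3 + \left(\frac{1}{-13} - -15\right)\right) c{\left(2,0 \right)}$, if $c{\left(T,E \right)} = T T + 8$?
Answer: $\frac{1860}{13} \approx 143.08$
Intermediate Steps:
$c{\left(T,E \right)} = 8 + T^{2}$ ($c{\left(T,E \right)} = T^{2} + 8 = 8 + T^{2}$)
$\left(-3 + \left(\frac{1}{-13} - -15\right)\right) c{\left(2,0 \right)} = \left(-3 + \left(\frac{1}{-13} - -15\right)\right) \left(8 + 2^{2}\right) = \left(-3 + \left(- \frac{1}{13} + 15\right)\right) \left(8 + 4\right) = \left(-3 + \frac{194}{13}\right) 12 = \frac{155}{13} \cdot 12 = \frac{1860}{13}$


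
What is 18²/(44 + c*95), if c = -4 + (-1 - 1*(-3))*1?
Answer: -162/73 ≈ -2.2192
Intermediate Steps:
c = -2 (c = -4 + (-1 + 3)*1 = -4 + 2*1 = -4 + 2 = -2)
18²/(44 + c*95) = 18²/(44 - 2*95) = 324/(44 - 190) = 324/(-146) = 324*(-1/146) = -162/73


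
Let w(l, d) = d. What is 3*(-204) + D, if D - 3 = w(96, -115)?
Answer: -724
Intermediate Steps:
D = -112 (D = 3 - 115 = -112)
3*(-204) + D = 3*(-204) - 112 = -612 - 112 = -724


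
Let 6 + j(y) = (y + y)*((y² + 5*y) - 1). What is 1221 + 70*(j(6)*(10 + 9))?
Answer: 1030641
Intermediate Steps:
j(y) = -6 + 2*y*(-1 + y² + 5*y) (j(y) = -6 + (y + y)*((y² + 5*y) - 1) = -6 + (2*y)*(-1 + y² + 5*y) = -6 + 2*y*(-1 + y² + 5*y))
1221 + 70*(j(6)*(10 + 9)) = 1221 + 70*((-6 - 2*6 + 2*6³ + 10*6²)*(10 + 9)) = 1221 + 70*((-6 - 12 + 2*216 + 10*36)*19) = 1221 + 70*((-6 - 12 + 432 + 360)*19) = 1221 + 70*(774*19) = 1221 + 70*14706 = 1221 + 1029420 = 1030641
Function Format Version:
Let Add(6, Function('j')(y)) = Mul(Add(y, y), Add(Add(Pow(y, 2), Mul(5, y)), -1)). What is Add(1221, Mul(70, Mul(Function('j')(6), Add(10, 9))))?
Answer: 1030641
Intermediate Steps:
Function('j')(y) = Add(-6, Mul(2, y, Add(-1, Pow(y, 2), Mul(5, y)))) (Function('j')(y) = Add(-6, Mul(Add(y, y), Add(Add(Pow(y, 2), Mul(5, y)), -1))) = Add(-6, Mul(Mul(2, y), Add(-1, Pow(y, 2), Mul(5, y)))) = Add(-6, Mul(2, y, Add(-1, Pow(y, 2), Mul(5, y)))))
Add(1221, Mul(70, Mul(Function('j')(6), Add(10, 9)))) = Add(1221, Mul(70, Mul(Add(-6, Mul(-2, 6), Mul(2, Pow(6, 3)), Mul(10, Pow(6, 2))), Add(10, 9)))) = Add(1221, Mul(70, Mul(Add(-6, -12, Mul(2, 216), Mul(10, 36)), 19))) = Add(1221, Mul(70, Mul(Add(-6, -12, 432, 360), 19))) = Add(1221, Mul(70, Mul(774, 19))) = Add(1221, Mul(70, 14706)) = Add(1221, 1029420) = 1030641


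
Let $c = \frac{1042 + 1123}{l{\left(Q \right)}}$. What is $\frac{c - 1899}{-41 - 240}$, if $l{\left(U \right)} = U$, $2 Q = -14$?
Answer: $\frac{15458}{1967} \approx 7.8587$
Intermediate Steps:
$Q = -7$ ($Q = \frac{1}{2} \left(-14\right) = -7$)
$c = - \frac{2165}{7}$ ($c = \frac{1042 + 1123}{-7} = 2165 \left(- \frac{1}{7}\right) = - \frac{2165}{7} \approx -309.29$)
$\frac{c - 1899}{-41 - 240} = \frac{- \frac{2165}{7} - 1899}{-41 - 240} = - \frac{15458}{7 \left(-281\right)} = \left(- \frac{15458}{7}\right) \left(- \frac{1}{281}\right) = \frac{15458}{1967}$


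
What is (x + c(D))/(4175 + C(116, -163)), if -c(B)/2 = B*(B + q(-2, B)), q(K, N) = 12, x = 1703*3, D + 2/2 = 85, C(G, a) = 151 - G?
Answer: -11019/4210 ≈ -2.6173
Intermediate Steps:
D = 84 (D = -1 + 85 = 84)
x = 5109
c(B) = -2*B*(12 + B) (c(B) = -2*B*(B + 12) = -2*B*(12 + B))
(x + c(D))/(4175 + C(116, -163)) = (5109 - 2*84*(12 + 84))/(4175 + (151 - 1*116)) = (5109 - 2*84*96)/(4175 + (151 - 116)) = (5109 - 16128)/(4175 + 35) = -11019/4210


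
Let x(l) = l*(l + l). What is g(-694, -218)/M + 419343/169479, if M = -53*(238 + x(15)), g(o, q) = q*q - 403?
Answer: 2434967731/2059960752 ≈ 1.1820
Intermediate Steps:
x(l) = 2*l² (x(l) = l*(2*l) = 2*l²)
g(o, q) = -403 + q² (g(o, q) = q² - 403 = -403 + q²)
M = -36464 (M = -53*(238 + 2*15²) = -53*(238 + 2*225) = -53*(238 + 450) = -53*688 = -36464)
g(-694, -218)/M + 419343/169479 = (-403 + (-218)²)/(-36464) + 419343/169479 = (-403 + 47524)*(-1/36464) + 419343*(1/169479) = 47121*(-1/36464) + 139781/56493 = -47121/36464 + 139781/56493 = 2434967731/2059960752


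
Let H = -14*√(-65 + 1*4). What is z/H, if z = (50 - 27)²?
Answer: 529*I*√61/854 ≈ 4.838*I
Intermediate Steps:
z = 529 (z = 23² = 529)
H = -14*I*√61 (H = -14*√(-65 + 4) = -14*I*√61 ≈ -109.34*I)
z/H = 529/((-14*I*√61)) = 529*(I*√61/854) = 529*I*√61/854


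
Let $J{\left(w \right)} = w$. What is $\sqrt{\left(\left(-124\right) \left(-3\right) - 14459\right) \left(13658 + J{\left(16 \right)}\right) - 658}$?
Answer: $2 i \sqrt{48156574} \approx 13879.0 i$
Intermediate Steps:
$\sqrt{\left(\left(-124\right) \left(-3\right) - 14459\right) \left(13658 + J{\left(16 \right)}\right) - 658} = \sqrt{\left(\left(-124\right) \left(-3\right) - 14459\right) \left(13658 + 16\right) - 658} = \sqrt{\left(372 - 14459\right) 13674 - 658} = \sqrt{\left(-14087\right) 13674 - 658} = \sqrt{-192625638 - 658} = \sqrt{-192626296} = 2 i \sqrt{48156574}$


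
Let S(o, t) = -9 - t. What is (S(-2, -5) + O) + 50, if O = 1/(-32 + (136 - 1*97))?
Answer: 323/7 ≈ 46.143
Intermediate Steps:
O = ⅐ (O = 1/(-32 + (136 - 97)) = 1/(-32 + 39) = 1/7 = ⅐ ≈ 0.14286)
(S(-2, -5) + O) + 50 = ((-9 - 1*(-5)) + ⅐) + 50 = ((-9 + 5) + ⅐) + 50 = (-4 + ⅐) + 50 = -27/7 + 50 = 323/7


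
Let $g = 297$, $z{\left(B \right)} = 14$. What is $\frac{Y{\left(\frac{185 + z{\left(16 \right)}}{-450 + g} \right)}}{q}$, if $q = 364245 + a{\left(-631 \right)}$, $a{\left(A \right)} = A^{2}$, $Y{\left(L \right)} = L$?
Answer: $- \frac{199}{116648118} \approx -1.706 \cdot 10^{-6}$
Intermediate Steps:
$q = 762406$ ($q = 364245 + \left(-631\right)^{2} = 364245 + 398161 = 762406$)
$\frac{Y{\left(\frac{185 + z{\left(16 \right)}}{-450 + g} \right)}}{q} = \frac{\left(185 + 14\right) \frac{1}{-450 + 297}}{762406} = \frac{199}{-153} \cdot \frac{1}{762406} = 199 \left(- \frac{1}{153}\right) \frac{1}{762406} = \left(- \frac{199}{153}\right) \frac{1}{762406} = - \frac{199}{116648118}$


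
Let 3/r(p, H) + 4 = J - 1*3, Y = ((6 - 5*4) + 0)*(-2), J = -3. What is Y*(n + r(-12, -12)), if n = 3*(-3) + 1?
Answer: -1162/5 ≈ -232.40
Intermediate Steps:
n = -8 (n = -9 + 1 = -8)
Y = 28 (Y = ((6 - 20) + 0)*(-2) = (-14 + 0)*(-2) = -14*(-2) = 28)
r(p, H) = -3/10 (r(p, H) = 3/(-4 + (-3 - 1*3)) = 3/(-4 + (-3 - 3)) = 3/(-4 - 6) = 3/(-10) = 3*(-⅒) = -3/10)
Y*(n + r(-12, -12)) = 28*(-8 - 3/10) = 28*(-83/10) = -1162/5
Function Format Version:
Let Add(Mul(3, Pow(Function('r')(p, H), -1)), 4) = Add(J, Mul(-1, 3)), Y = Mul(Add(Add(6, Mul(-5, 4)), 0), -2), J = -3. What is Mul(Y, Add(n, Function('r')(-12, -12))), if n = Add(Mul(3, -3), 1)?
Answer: Rational(-1162, 5) ≈ -232.40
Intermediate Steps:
n = -8 (n = Add(-9, 1) = -8)
Y = 28 (Y = Mul(Add(Add(6, -20), 0), -2) = Mul(Add(-14, 0), -2) = Mul(-14, -2) = 28)
Function('r')(p, H) = Rational(-3, 10) (Function('r')(p, H) = Mul(3, Pow(Add(-4, Add(-3, Mul(-1, 3))), -1)) = Mul(3, Pow(Add(-4, Add(-3, -3)), -1)) = Mul(3, Pow(Add(-4, -6), -1)) = Mul(3, Pow(-10, -1)) = Mul(3, Rational(-1, 10)) = Rational(-3, 10))
Mul(Y, Add(n, Function('r')(-12, -12))) = Mul(28, Add(-8, Rational(-3, 10))) = Mul(28, Rational(-83, 10)) = Rational(-1162, 5)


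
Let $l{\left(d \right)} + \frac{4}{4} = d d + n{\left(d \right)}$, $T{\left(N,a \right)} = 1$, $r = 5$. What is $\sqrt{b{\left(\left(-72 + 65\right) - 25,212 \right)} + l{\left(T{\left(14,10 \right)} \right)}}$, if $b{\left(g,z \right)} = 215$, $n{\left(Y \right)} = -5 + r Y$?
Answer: $\sqrt{215} \approx 14.663$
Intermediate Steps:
$n{\left(Y \right)} = -5 + 5 Y$
$l{\left(d \right)} = -6 + d^{2} + 5 d$ ($l{\left(d \right)} = -1 + \left(d d + \left(-5 + 5 d\right)\right) = -1 + \left(d^{2} + \left(-5 + 5 d\right)\right) = -1 + \left(-5 + d^{2} + 5 d\right) = -6 + d^{2} + 5 d$)
$\sqrt{b{\left(\left(-72 + 65\right) - 25,212 \right)} + l{\left(T{\left(14,10 \right)} \right)}} = \sqrt{215 + \left(-6 + 1^{2} + 5 \cdot 1\right)} = \sqrt{215 + \left(-6 + 1 + 5\right)} = \sqrt{215 + 0} = \sqrt{215}$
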